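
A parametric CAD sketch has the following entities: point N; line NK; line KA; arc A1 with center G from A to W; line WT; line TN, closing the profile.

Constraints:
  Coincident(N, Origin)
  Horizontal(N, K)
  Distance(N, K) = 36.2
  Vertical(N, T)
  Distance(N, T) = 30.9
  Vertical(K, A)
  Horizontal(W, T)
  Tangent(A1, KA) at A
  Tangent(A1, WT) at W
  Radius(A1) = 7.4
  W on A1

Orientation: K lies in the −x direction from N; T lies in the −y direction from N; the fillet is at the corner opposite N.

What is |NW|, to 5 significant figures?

42.240

N is at the origin; N and K share the same y with |NK| = 36.2 and K on the −x side, so K = (-36.200, 0.0000). N and T share the same x with |NT| = 30.9 and T on the −y side, so T = (0.0000, -30.900). The virtual corner opposite N is at (-36.200, -30.900). A1 meets KA tangentially, so GA is at right angles to KA and tangency of A1 to WT means the radius GW is perpendicular to WT, with radius 7.4, so the center G sits 7.4 in from both sides at G = (-28.800, -23.500). That places the tangent points at A = (-36.200, -23.500) on KA and W = (-28.800, -30.900) on WT. Then |NW| = |W − N| = 42.240.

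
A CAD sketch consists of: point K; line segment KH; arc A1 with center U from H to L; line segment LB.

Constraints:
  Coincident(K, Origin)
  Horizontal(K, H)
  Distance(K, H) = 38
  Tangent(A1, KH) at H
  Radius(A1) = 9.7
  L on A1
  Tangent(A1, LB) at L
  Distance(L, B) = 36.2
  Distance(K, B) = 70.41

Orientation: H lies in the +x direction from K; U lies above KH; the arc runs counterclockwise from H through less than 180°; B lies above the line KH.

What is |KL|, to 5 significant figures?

47.982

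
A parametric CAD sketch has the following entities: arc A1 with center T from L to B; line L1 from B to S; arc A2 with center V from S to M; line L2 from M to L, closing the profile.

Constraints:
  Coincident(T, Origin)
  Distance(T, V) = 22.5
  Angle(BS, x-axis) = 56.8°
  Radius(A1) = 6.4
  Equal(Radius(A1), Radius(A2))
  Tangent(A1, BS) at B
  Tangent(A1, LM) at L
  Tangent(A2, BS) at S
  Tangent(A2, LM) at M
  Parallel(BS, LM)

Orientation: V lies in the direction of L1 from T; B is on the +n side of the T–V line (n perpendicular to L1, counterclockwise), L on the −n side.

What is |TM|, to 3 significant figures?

23.4

The slot axis is L1's direction at 56.8°, so u = (cos 56.8°, sin 56.8°) = (0.548, 0.837) and n = (−sin 56.8°, cos 56.8°) = (-0.837, 0.548). T is at the origin and V lies 22.5 along u from T, so V = 22.5·u = (12.3, 18.8). Tangency of A1 to both parallel lines with radius 6.4 puts B and L at T ± 6.4·n: B = (-5.36, 3.50), L = (5.36, -3.50). Equal radii place S and M the same way about V: S = V + 6.4·n = (6.96, 22.3), M = V − 6.4·n = (17.7, 15.3). Then |TM| = |M − T| = 23.4.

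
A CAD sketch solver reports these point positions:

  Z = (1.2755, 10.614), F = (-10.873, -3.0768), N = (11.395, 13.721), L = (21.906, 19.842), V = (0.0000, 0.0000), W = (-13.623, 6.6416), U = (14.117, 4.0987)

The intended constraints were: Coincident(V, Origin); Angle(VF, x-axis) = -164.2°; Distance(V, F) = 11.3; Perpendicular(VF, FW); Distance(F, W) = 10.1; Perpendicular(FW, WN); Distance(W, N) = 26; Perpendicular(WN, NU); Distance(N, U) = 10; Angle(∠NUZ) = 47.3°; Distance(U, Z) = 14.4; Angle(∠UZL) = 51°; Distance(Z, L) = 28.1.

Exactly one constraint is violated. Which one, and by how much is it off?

Distance(Z, L) = 28.1 — off by 5.50.

V = (0.00, 0.00) ✓; VF at -164.2° ✓; |VF| = 11.30 ✓; ∠(VF, FW) = 90.00° ✓; |FW| = 10.10 ✓; ∠(FW, WN) = 90.00° ✓; |WN| = 26.00 ✓; ∠(WN, NU) = 90.00° ✓; |NU| = 10.00 ✓; ∠NUZ = 47.30° ✓; |UZ| = 14.40 ✓; ∠UZL = 51.00° ✓; |ZL| = 22.60 ✗.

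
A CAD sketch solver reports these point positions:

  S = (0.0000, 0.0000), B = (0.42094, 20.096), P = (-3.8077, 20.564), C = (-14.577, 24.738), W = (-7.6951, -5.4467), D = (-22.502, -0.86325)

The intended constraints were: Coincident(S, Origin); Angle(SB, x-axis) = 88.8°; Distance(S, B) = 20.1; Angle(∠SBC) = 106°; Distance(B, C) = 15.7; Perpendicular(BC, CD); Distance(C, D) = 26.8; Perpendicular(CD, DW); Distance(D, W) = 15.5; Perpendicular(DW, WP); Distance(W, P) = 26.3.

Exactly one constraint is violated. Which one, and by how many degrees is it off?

Perpendicular(DW, WP) — off by 8.70°.

S = (0.00, 0.00) ✓; SB at 88.80° ✓; |SB| = 20.10 ✓; ∠SBC = 106.0° ✓; |BC| = 15.70 ✓; ∠(BC, CD) = 90.00° ✓; |CD| = 26.80 ✓; ∠(CD, DW) = 90.00° ✓; |DW| = 15.50 ✓; ∠(DW, WP) = 98.70° ✗; |WP| = 26.30 ✓.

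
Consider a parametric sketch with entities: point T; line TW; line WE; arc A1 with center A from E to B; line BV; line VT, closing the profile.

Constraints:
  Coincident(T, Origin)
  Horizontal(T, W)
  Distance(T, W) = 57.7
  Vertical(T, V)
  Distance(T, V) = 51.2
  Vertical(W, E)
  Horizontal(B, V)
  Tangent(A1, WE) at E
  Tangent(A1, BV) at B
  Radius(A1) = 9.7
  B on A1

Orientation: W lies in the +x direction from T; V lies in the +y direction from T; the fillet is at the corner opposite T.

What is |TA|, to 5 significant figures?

63.453

T is at the origin; TW is horizontal with |TW| = 57.7 and W on the +x side, so W = (57.700, 0.0000). TV is vertical with |TV| = 51.2 and V on the +y side, so V = (0.0000, 51.200). The virtual corner opposite T is at (57.700, 51.200). Since A1 is tangent to WE there, AE ⟂ WE and since A1 is tangent to BV there, AB ⟂ BV, with radius 9.7, so the center A sits 9.7 in from both sides at A = (48.000, 41.500). Then |TA| = |A − T| = 63.453.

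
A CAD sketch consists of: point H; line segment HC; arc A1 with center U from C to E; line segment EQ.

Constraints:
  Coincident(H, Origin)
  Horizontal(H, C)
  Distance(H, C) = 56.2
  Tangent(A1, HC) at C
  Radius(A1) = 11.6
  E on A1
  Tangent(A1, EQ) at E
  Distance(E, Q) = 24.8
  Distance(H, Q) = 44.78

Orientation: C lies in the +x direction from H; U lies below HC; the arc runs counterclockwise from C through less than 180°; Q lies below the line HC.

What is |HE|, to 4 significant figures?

46.30

H is at the origin; H and C share the same y with |HC| = 56.2 and C on the +x side, so C = (56.20, 0.000). The tangent condition forces UC to be normal to HC, so U = C + (0, -11.6) = (56.20, -11.60). Since UE ⟂ EQ (tangency), |UQ| = √(11.6² + 24.8²) = 27.38 regardless of where E sits on A1. So Q lies on both circle(H, 44.78) and circle(U, 27.38); the below-HC intersection is Q = (34.60, -28.43). E is the foot of the tangent from Q: E = (45.87, -6.331).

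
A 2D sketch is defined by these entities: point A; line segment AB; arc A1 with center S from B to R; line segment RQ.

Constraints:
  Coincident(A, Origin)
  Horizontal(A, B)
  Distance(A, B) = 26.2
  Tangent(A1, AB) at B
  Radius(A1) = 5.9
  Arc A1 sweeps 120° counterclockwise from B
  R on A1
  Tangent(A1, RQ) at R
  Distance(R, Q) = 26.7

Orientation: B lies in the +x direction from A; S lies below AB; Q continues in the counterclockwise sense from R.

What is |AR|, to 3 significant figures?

22.9

Tangency of A1 to AB means the radius SB is perpendicular to AB, so S = B + (0, -5.9) = (26.2, -5.90). On A1, B sits at bearing 90° from S; a 120° counterclockwise sweep puts R at bearing 210°, so R = S + 5.9·(cos 210°, sin 210°) = (21.1, -8.85). Then |AR| = |R − A| = 22.9.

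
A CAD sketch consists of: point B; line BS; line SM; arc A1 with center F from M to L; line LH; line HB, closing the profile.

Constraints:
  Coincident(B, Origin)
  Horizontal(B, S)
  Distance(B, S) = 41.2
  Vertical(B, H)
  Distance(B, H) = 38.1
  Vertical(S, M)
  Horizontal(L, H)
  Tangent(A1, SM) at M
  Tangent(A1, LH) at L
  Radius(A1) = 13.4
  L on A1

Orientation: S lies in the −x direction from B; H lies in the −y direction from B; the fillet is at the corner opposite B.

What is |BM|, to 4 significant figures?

48.04

The virtual corner opposite B is at (-41.20, -38.10). Tangency of A1 to SM means the radius FM is perpendicular to SM and tangency of A1 to LH means the radius FL is perpendicular to LH, with radius 13.4, so the center F sits 13.4 in from both sides at F = (-27.80, -24.70). That places the tangent points at M = (-41.20, -24.70) on SM and L = (-27.80, -38.10) on LH. Then |BM| = |M − B| = 48.04.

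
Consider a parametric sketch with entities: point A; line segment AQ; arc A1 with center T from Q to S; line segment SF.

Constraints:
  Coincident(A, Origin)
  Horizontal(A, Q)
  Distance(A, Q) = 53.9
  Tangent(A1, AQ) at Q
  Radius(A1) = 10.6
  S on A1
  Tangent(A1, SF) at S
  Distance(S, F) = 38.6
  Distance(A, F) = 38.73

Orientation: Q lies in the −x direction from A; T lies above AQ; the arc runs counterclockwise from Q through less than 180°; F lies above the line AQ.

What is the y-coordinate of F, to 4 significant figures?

32.80

Checks: |TS| = 10.60 ✓; ∠(TS, SF) = 90.00° ✓; |SF| = 38.60 ✓; |AF| = 38.73 ✓.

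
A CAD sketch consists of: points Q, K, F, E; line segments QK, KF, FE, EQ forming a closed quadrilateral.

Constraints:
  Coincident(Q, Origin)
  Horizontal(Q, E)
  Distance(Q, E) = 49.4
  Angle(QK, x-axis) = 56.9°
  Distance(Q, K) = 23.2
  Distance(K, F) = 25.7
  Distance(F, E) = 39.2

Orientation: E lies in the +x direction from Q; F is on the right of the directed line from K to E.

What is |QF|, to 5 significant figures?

12.354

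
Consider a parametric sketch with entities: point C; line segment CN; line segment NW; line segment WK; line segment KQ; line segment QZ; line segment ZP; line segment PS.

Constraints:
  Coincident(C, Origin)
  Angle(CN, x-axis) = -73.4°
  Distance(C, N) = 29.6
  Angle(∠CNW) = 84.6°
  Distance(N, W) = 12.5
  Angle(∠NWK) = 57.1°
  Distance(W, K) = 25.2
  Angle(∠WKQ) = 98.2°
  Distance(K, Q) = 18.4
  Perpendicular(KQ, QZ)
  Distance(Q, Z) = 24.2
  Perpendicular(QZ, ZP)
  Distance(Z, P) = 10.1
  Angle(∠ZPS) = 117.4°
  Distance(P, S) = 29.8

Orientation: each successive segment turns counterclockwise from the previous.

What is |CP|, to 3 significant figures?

33.8

C is at the origin; CN runs at -73.4° with length 29.6, so N = (8.46, -28.4). ∠CNW = 84.6° gives NW at 22.0° from the x-axis; with |NW| = 12.5, W = (20.0, -23.7). ∠NWK = 57.1° gives WK at 145° from the x-axis; with |WK| = 25.2, K = (-0.571, -9.19). ∠WKQ = 98.2° gives KQ at -133° from the x-axis; with |KQ| = 18.4, Q = (-13.2, -22.6). KQ ⟂ QZ, so QZ runs at -43.3°; with |QZ| = 24.2, Z = (4.42, -39.2). The perpendicularity gives ZP at right angles to QZ, so ZP runs at 46.7°; with |ZP| = 10.1, P = (11.3, -31.8). Then |CP| = |P − C| = 33.8.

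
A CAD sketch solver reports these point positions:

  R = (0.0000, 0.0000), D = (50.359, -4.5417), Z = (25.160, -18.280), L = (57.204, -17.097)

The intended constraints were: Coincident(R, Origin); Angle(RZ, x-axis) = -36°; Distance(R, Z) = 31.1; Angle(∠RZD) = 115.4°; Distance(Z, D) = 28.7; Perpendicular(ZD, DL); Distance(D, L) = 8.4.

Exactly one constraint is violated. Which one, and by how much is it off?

Distance(D, L) = 8.4 — off by 5.90.

R = (0.00, 0.00) ✓; RZ at -36.00° ✓; |RZ| = 31.10 ✓; ∠RZD = 115.4° ✓; |ZD| = 28.70 ✓; ∠(ZD, DL) = 90.00° ✓; |DL| = 14.30 ✗.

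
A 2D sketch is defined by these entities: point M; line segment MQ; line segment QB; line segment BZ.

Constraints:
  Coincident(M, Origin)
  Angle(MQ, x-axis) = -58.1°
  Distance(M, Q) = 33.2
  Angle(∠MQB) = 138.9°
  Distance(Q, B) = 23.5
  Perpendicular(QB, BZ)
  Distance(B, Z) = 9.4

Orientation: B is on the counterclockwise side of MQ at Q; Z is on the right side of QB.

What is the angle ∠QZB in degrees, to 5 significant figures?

68.199°

∠MQB = 138.9°, so QB runs at -58.1° + (180° − 138.9°) = -17.000° from the x-axis; with |QB| = 23.5, B = Q + 23.5·(cos -17.000°, sin -17.000°) = (40.017, -35.057). QB is perpendicular to BZ; with |BZ| = 9.4 on the right of QB, Z = B + 9.4·(-0.29237, -0.95630) = (37.269, -44.046). Then cos ∠QZB = ZQ·ZB / (|ZQ||ZB|), giving 68.199°.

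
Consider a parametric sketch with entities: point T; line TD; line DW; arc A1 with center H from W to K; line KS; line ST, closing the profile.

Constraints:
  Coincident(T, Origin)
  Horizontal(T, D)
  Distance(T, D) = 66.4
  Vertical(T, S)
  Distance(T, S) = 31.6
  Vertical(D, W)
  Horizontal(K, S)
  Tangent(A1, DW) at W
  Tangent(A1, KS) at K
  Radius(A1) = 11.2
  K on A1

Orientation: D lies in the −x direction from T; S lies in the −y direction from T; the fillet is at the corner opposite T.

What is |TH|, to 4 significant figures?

58.85

T is at the origin; TD is horizontal with |TD| = 66.4 and D on the −x side, so D = (-66.40, 0.000). TS is vertical with |TS| = 31.6 and S on the −y side, so S = (0.000, -31.60). The virtual corner opposite T is at (-66.40, -31.60). The tangent condition forces HW to be normal to DW and the tangent condition forces HK to be normal to KS, with radius 11.2, so the center H sits 11.2 in from both sides at H = (-55.20, -20.40). Then |TH| = |H − T| = 58.85.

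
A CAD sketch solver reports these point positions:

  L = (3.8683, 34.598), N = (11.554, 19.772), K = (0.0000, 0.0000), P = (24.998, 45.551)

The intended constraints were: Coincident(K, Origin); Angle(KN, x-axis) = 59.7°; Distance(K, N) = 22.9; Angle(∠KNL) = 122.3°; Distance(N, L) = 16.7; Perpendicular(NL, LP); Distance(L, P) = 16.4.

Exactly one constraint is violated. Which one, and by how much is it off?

Distance(L, P) = 16.4 — off by 7.40.

K = (0.00, 0.00) ✓; KN at 59.70° ✓; |KN| = 22.90 ✓; ∠KNL = 122.3° ✓; |NL| = 16.70 ✓; ∠(NL, LP) = 90.00° ✓; |LP| = 23.80 ✗.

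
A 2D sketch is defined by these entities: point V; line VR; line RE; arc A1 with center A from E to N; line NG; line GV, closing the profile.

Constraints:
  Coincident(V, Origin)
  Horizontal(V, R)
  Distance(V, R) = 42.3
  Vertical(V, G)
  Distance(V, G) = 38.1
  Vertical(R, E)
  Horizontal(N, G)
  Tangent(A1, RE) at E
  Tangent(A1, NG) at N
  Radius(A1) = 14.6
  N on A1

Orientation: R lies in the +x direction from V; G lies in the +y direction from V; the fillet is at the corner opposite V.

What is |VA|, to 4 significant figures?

36.33

V is at the origin; VR is horizontal with |VR| = 42.3 and R on the +x side, so R = (42.30, 0.000). V and G share the same x with |VG| = 38.1 and G on the +y side, so G = (0.000, 38.10). The virtual corner opposite V is at (42.30, 38.10). A1 meets RE tangentially, so AE is at right angles to RE and tangency of A1 to NG means the radius AN is perpendicular to NG, with radius 14.6, so the center A sits 14.6 in from both sides at A = (27.70, 23.50). Then |VA| = |A − V| = 36.33.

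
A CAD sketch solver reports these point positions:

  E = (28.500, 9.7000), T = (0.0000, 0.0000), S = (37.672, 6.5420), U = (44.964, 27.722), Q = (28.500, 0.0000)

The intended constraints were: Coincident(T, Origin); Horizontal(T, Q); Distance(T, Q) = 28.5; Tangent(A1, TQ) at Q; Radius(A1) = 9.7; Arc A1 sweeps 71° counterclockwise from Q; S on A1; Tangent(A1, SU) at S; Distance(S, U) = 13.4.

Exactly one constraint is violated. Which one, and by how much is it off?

Distance(S, U) = 13.4 — off by 9.00.

T = (0.00, 0.00) ✓; T.y = 0.00, Q.y = 0.00 ✓; |TQ| = 28.50 ✓; ∠(EQ, QT) = 90.00° ✓; |EQ| = 9.700 ✓; bearing(E→S) − bearing(E→Q) = 71.00° ✓; |ES| = 9.700 ✓; ∠(ES, SU) = 90.00° ✓; |SU| = 22.40 ✗.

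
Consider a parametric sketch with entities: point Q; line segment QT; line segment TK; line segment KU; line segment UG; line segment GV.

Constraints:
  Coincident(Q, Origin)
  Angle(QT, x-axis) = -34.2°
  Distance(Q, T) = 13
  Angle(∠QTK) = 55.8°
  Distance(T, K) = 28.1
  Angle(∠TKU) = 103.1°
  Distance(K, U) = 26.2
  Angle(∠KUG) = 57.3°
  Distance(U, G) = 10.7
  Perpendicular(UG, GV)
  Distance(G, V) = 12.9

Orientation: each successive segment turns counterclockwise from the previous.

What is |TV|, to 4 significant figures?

29.93

Q is at the origin; QT runs at -34.2° with length 13.0, so T = (10.75, -7.307). ∠QTK = 55.8° gives TK at 90.00° from the x-axis; with |TK| = 28.1, K = (10.75, 20.79). ∠TKU = 103.1° gives KU at 166.9° from the x-axis; with |KU| = 26.2, U = (-14.77, 26.73). ∠KUG = 57.3° gives UG at -70.40° from the x-axis; with |UG| = 10.7, G = (-11.18, 16.65). UG ⟂ GV, so GV runs at 19.60°; with |GV| = 12.9, V = (0.9758, 20.98). Then |TV| = |V − T| = 29.93.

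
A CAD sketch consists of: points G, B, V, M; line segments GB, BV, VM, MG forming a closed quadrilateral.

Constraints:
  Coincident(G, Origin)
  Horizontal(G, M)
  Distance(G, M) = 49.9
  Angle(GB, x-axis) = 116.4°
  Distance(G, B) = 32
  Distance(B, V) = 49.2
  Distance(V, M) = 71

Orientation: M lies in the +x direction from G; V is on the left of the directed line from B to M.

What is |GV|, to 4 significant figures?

67.23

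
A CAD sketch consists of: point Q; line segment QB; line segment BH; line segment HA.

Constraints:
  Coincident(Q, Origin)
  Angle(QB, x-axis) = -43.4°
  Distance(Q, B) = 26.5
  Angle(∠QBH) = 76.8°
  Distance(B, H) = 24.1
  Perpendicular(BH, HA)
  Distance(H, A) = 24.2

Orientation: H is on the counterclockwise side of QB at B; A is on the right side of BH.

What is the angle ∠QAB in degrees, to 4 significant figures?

25.03°

Q is at the origin; QB runs at -43.4° with length 26.5, so B = 26.5·(cos -43.4°, sin -43.4°) = (19.25, -18.21). ∠QBH = 76.8°, so BH runs at -43.4° + (180° − 76.8°) = 59.80° from the x-axis; with |BH| = 24.1, H = B + 24.1·(cos 59.80°, sin 59.80°) = (31.38, 2.621). BH is perpendicular to HA; with |HA| = 24.2 on the right of BH, A = H + 24.2·(0.8643, -0.5030) = (52.29, -9.552). Then cos ∠QAB = AQ·AB / (|AQ||AB|), giving 25.03°.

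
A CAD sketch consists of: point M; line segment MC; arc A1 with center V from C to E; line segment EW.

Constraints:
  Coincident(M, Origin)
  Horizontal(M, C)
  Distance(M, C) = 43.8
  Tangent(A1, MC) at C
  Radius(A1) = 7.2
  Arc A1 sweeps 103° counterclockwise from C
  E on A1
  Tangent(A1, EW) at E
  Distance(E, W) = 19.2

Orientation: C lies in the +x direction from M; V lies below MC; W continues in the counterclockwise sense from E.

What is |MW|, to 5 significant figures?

49.470

M is at the origin; MC is horizontal with |MC| = 43.8 and C on the +x side, so C = (43.800, 0.0000). Since A1 is tangent to MC there, VC ⟂ MC, so V = C + (0, -7.2) = (43.800, -7.2000). On A1, C sits at bearing 90° from V; a 103° counterclockwise sweep puts E at bearing 193°, so E = V + 7.2·(cos 193°, sin 193°) = (36.785, -8.8196). Tangency of A1 to EW means the radius VE is perpendicular to EW, so EW runs along (−sin 193°, cos 193°); with |EW| = 19.2, W = (41.104, -27.528). Then |MW| = |W − M| = 49.470.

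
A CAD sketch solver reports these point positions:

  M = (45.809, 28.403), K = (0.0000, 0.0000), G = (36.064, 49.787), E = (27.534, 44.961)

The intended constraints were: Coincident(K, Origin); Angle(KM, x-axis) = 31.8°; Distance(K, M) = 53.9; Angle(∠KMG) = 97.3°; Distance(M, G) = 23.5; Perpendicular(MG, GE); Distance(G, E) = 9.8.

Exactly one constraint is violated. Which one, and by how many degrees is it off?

Perpendicular(MG, GE) — off by 5.00°.

K = (0.00, 0.00) ✓; KM at 31.80° ✓; |KM| = 53.90 ✓; ∠KMG = 97.30° ✓; |MG| = 23.50 ✓; ∠(MG, GE) = 95.00° ✗; |GE| = 9.801 ✓.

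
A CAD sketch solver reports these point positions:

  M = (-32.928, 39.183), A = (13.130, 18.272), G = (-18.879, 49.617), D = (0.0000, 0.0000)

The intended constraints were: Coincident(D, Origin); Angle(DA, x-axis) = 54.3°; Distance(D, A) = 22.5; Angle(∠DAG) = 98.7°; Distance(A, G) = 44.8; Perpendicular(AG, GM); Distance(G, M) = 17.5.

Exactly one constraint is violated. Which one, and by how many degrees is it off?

Perpendicular(AG, GM) — off by 9.00°.

D = (0.00, 0.00) ✓; DA at 54.30° ✓; |DA| = 22.50 ✓; ∠DAG = 98.70° ✓; |AG| = 44.80 ✓; ∠(AG, GM) = 81.00° ✗; |GM| = 17.50 ✓.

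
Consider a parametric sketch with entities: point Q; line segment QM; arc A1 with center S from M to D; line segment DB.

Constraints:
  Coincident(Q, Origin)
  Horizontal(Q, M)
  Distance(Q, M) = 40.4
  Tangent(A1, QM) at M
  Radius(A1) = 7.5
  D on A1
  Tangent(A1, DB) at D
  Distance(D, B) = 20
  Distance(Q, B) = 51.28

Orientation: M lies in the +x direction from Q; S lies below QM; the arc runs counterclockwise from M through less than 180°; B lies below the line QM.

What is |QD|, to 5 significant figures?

35.353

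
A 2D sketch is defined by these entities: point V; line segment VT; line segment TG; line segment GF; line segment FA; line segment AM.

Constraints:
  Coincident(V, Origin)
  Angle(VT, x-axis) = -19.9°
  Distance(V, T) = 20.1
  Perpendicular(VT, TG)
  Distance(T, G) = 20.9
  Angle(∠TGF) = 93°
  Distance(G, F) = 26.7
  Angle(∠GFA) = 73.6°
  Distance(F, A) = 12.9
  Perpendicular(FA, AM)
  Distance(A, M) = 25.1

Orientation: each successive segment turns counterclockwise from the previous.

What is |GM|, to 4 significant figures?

5.386

V is at the origin; VT runs at -19.9° with length 20.1, so T = (18.90, -6.842). The perpendicularity gives TG at right angles to VT, so TG runs at 70.10°; with |TG| = 20.9, G = (26.01, 12.81). ∠TGF = 93.0° gives GF at 157.1° from the x-axis; with |GF| = 26.7, F = (1.418, 23.20). ∠GFA = 73.6° gives FA at -96.50° from the x-axis; with |FA| = 12.9, A = (-0.04225, 10.38). The perpendicularity gives AM at right angles to FA, so AM runs at -6.500°; with |AM| = 25.1, M = (24.90, 7.542). Then |GM| = |M − G| = 5.386.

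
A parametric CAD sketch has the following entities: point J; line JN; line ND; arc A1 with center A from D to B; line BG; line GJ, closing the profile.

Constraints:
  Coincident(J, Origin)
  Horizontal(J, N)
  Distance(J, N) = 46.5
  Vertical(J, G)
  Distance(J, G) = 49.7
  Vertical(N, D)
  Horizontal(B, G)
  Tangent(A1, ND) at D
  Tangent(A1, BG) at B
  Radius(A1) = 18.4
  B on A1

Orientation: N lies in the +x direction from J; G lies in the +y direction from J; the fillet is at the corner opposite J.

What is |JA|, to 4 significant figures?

42.06

J is at the origin; J and N share the same y with |JN| = 46.5 and N on the +x side, so N = (46.50, 0.000). J and G share the same x with |JG| = 49.7 and G on the +y side, so G = (0.000, 49.70). The virtual corner opposite J is at (46.50, 49.70). Tangency of A1 to ND means the radius AD is perpendicular to ND and the tangent condition forces AB to be normal to BG, with radius 18.4, so the center A sits 18.4 in from both sides at A = (28.10, 31.30). Then |JA| = |A − J| = 42.06.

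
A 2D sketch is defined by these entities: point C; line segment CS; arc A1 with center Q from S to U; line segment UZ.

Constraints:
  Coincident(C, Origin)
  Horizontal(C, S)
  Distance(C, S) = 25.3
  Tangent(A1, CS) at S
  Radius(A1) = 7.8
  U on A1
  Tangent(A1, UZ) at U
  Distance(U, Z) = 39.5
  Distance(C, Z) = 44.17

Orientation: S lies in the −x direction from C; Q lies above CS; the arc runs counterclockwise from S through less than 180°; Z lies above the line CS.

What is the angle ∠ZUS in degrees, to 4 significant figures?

143.0°

C is at the origin; C and S share the same y with |CS| = 25.3 and S on the −x side, so S = (-25.30, 0.000). Tangency of A1 to CS means the radius QS is perpendicular to CS, so Q = S + (0, 7.8) = (-25.30, 7.800). Since QU ⟂ UZ (tangency), |QZ| = √(7.8² + 39.5²) = 40.26 regardless of where U sits on A1. So Z lies on both circle(C, 44.17) and circle(Q, 40.26); the above-CS intersection is Z = (-6.923, 43.62). U is the foot of the tangent from Z: U = (-17.80, 5.652).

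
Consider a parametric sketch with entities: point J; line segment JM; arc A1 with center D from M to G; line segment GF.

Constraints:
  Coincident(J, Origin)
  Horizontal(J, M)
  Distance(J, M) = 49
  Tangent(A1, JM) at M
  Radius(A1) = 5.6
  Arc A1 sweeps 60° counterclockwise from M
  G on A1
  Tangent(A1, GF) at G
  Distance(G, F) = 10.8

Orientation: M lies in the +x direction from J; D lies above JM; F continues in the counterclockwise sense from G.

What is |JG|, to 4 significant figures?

53.92

J is at the origin; J and M share the same y with |JM| = 49.0 and M on the +x side, so M = (49.00, 0.000). Tangency of A1 to JM means the radius DM is perpendicular to JM, so D = M + (0, 5.6) = (49.00, 5.600). On A1, M sits at bearing -90° from D; a 60° counterclockwise sweep puts G at bearing -30°, so G = D + 5.6·(cos -30°, sin -30°) = (53.85, 2.800). Then |JG| = |G − J| = 53.92.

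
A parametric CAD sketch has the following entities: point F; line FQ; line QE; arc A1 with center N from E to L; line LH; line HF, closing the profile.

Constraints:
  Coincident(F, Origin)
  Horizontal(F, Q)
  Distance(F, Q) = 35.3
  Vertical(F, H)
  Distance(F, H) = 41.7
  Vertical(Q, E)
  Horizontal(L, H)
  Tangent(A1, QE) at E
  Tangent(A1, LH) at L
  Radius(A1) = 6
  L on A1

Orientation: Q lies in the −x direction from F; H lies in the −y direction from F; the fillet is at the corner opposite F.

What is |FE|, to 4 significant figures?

50.21

F is at the origin; F and Q share the same y with |FQ| = 35.3 and Q on the −x side, so Q = (-35.30, 0.000). FH is vertical with |FH| = 41.7 and H on the −y side, so H = (0.000, -41.70). The virtual corner opposite F is at (-35.30, -41.70). A1 meets QE tangentially, so NE is at right angles to QE and A1 meets LH tangentially, so NL is at right angles to LH, with radius 6.0, so the center N sits 6.0 in from both sides at N = (-29.30, -35.70). That places the tangent points at E = (-35.30, -35.70) on QE and L = (-29.30, -41.70) on LH. Then |FE| = |E − F| = 50.21.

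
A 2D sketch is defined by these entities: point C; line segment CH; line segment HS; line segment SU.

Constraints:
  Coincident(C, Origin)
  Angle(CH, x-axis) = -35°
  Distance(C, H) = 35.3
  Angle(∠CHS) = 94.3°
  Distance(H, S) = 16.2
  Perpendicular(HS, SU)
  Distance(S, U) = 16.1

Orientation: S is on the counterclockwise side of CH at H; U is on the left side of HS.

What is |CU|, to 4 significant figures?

26.83

∠CHS = 94.3°, so HS runs at -35.0° + (180° − 94.3°) = 50.70° from the x-axis; with |HS| = 16.2, S = H + 16.2·(cos 50.70°, sin 50.70°) = (39.18, -7.711). HS is perpendicular to SU; with |SU| = 16.1 on the left of HS, U = S + 16.1·(-0.7738, 0.6334) = (26.72, 2.486). Then |CU| = |U − C| = 26.83.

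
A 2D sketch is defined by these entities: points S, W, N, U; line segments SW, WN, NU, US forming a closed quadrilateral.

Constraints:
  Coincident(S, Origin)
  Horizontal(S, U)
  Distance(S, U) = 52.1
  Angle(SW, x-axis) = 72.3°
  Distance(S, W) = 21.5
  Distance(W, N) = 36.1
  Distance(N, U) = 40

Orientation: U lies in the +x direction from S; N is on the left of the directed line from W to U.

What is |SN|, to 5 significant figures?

53.673

S is at the origin; SU is horizontal with |SU| = 52.1 and U in +x, so U = (52.1, 0). SW runs at 72.3° with |SW| = 21.5, so W = (6.5367, 20.482). N is determined by |WN| = 36.1 and |NU| = 40.0 together: it lies at the intersection of circle(W, 36.1) and circle(U, 40.0). With |WU| = 49.955, the foot of the radical line on WU is 22.007 from W and the perpendicular offset is √(36.1² − 22.007²) = 28.616. Taking the left-of-WU solution: N = (38.342, 37.560).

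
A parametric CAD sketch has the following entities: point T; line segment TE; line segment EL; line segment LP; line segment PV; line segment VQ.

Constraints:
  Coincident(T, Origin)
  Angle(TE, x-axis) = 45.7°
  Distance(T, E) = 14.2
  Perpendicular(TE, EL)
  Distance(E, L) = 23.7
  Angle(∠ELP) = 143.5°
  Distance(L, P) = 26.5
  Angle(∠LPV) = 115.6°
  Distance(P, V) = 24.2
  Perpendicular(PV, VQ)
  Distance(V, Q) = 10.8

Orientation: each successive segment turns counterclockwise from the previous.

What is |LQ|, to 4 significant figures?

37.98

T is at the origin; TE runs at 45.7° with length 14.2, so E = (9.917, 10.16). The perpendicularity gives EL at right angles to TE, so EL runs at 135.7°; with |EL| = 23.7, L = (-7.044, 26.72). ∠ELP = 143.5° gives LP at 172.2° from the x-axis; with |LP| = 26.5, P = (-33.30, 30.31). ∠LPV = 115.6° gives PV at -123.4° from the x-axis; with |PV| = 24.2, V = (-46.62, 10.11). PV is perpendicular to VQ, so VQ runs at -33.40°; with |VQ| = 10.8, Q = (-37.60, 4.163). Then |LQ| = |Q − L| = 37.98.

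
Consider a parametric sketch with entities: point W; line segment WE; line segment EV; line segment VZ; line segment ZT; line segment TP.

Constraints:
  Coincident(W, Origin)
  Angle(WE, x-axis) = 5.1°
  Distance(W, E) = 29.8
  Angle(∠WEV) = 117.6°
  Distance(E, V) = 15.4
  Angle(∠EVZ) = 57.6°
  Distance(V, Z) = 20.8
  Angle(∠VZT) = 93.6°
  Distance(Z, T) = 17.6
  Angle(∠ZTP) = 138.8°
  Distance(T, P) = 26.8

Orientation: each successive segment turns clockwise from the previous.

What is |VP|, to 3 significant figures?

39.2

W is at the origin; WE runs at 5.1° with length 29.8, so E = (29.7, 2.65). ∠WEV = 117.6° gives EV at -57.3° from the x-axis; with |EV| = 15.4, V = (38.0, -10.3). ∠EVZ = 57.6° gives VZ at -180° from the x-axis; with |VZ| = 20.8, Z = (17.2, -10.4). ∠VZT = 93.6° gives ZT at 93.9° from the x-axis; with |ZT| = 17.6, T = (16.0, 7.14). ∠ZTP = 138.8° gives TP at 52.7° from the x-axis; with |TP| = 26.8, P = (32.2, 28.5). Then |VP| = |P − V| = 39.2.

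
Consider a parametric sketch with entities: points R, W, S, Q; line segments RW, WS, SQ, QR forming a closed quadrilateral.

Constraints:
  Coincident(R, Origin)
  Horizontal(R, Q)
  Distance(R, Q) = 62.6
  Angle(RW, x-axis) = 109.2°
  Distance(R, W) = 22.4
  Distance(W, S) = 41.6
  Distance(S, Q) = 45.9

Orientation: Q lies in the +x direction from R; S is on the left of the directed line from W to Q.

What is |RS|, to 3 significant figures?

47.0

R is at the origin; R and Q share the same y with |RQ| = 62.6 and Q in +x, so Q = (62.6, 0). RW runs at 109.2° with |RW| = 22.4, so W = (-7.37, 21.2). S is determined by |WS| = 41.6 and |SQ| = 45.9 together: it lies at the intersection of circle(W, 41.6) and circle(Q, 45.9). With |WQ| = 73.1, the foot of the radical line on WQ is 34.0 from W and the perpendicular offset is √(41.6² − 34.0²) = 24.0. Taking the left-of-WQ solution: S = (32.1, 34.3).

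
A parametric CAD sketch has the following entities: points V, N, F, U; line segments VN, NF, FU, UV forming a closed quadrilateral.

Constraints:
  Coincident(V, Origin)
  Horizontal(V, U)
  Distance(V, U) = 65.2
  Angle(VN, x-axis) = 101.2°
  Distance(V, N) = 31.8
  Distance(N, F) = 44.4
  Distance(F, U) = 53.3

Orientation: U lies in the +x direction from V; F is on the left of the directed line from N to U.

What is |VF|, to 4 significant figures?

57.45

V is at the origin; V and U share the same y with |VU| = 65.2 and U in +x, so U = (65.2, 0). VN runs at 101.2° with |VN| = 31.8, so N = (-6.177, 31.19). F is determined by |NF| = 44.4 and |FU| = 53.3 together: it lies at the intersection of circle(N, 44.4) and circle(U, 53.3). With |NU| = 77.90, the foot of the radical line on NU is 33.37 from N and the perpendicular offset is √(44.4² − 33.37²) = 29.29. Taking the left-of-NU solution: F = (36.13, 44.67).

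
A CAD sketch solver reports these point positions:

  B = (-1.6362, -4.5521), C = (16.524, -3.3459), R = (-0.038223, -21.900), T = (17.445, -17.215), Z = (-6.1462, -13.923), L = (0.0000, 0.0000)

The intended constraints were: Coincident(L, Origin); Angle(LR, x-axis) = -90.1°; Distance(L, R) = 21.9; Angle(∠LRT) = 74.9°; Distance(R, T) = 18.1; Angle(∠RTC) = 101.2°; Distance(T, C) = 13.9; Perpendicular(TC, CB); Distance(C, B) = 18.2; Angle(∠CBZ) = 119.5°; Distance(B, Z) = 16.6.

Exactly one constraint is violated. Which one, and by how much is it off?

Distance(B, Z) = 16.6 — off by 6.20.

L = (0.00, 0.00) ✓; LR at -90.10° ✓; |LR| = 21.90 ✓; ∠LRT = 74.90° ✓; |RT| = 18.10 ✓; ∠RTC = 101.2° ✓; |TC| = 13.90 ✓; ∠(TC, CB) = 90.00° ✓; |CB| = 18.20 ✓; ∠CBZ = 119.5° ✓; |BZ| = 10.40 ✗.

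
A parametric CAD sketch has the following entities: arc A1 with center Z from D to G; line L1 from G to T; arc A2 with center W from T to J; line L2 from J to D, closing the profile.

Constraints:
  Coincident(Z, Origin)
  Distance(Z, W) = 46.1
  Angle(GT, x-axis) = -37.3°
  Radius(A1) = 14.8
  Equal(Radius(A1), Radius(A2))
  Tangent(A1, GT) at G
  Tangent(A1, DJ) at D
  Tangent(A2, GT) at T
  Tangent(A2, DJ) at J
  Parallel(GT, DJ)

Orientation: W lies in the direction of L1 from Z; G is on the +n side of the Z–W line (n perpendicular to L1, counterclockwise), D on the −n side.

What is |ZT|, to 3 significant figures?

48.4

The slot axis is L1's direction at -37.3°, so u = (cos -37.3°, sin -37.3°) = (0.795, -0.606) and n = (−sin -37.3°, cos -37.3°) = (0.606, 0.795). Z is at the origin and W lies 46.1 along u from Z, so W = 46.1·u = (36.7, -27.9). Tangency of A1 to both parallel lines with radius 14.8 puts G and D at Z ± 14.8·n: G = (8.97, 11.8), D = (-8.97, -11.8). Equal radii place T and J the same way about W: T = W + 14.8·n = (45.6, -16.2), J = W − 14.8·n = (27.7, -39.7). Then |ZT| = |T − Z| = 48.4.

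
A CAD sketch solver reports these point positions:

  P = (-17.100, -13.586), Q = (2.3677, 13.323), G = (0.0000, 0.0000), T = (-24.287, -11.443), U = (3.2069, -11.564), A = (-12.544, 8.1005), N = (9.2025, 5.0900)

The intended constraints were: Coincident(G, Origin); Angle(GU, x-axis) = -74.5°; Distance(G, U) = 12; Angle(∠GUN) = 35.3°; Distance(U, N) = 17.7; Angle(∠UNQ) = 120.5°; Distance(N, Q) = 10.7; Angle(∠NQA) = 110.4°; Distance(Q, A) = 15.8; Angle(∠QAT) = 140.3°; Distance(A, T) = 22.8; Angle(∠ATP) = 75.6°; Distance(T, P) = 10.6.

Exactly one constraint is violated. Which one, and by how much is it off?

Distance(T, P) = 10.6 — off by 3.10.

G = (0.00, 0.00) ✓; GU at -74.50° ✓; |GU| = 12.00 ✓; ∠GUN = 35.30° ✓; |UN| = 17.70 ✓; ∠UNQ = 120.5° ✓; |NQ| = 10.70 ✓; ∠NQA = 110.4° ✓; |QA| = 15.80 ✓; ∠QAT = 140.3° ✓; |AT| = 22.80 ✓; ∠ATP = 75.60° ✓; |TP| = 7.500 ✗.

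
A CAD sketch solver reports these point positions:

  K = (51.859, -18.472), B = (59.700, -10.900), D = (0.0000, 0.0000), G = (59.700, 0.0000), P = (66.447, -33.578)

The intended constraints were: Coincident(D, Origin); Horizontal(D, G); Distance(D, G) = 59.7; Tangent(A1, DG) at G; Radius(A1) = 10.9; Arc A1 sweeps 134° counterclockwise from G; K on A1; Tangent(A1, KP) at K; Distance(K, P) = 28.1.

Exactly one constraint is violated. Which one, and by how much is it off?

Distance(K, P) = 28.1 — off by 7.10.

D = (0.00, 0.00) ✓; D.y = 0.00, G.y = 0.00 ✓; |DG| = 59.70 ✓; ∠(BG, GD) = 90.00° ✓; |BG| = 10.90 ✓; bearing(B→K) − bearing(B→G) = 134.0° ✓; |BK| = 10.90 ✓; ∠(BK, KP) = 90.00° ✓; |KP| = 21.00 ✗.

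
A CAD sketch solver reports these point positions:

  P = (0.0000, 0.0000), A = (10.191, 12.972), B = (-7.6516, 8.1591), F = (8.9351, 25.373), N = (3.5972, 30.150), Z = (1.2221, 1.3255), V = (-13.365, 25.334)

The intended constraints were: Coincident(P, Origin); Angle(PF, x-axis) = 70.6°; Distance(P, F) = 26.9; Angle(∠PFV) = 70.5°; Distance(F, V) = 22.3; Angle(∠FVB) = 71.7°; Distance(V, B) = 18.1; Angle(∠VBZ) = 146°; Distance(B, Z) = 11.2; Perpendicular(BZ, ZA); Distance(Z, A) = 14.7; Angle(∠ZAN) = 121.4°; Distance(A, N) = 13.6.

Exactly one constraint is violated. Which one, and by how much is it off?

Distance(A, N) = 13.6 — off by 4.80.

P = (0.00, 0.00) ✓; PF at 70.60° ✓; |PF| = 26.90 ✓; ∠PFV = 70.50° ✓; |FV| = 22.30 ✓; ∠FVB = 71.70° ✓; |VB| = 18.10 ✓; ∠VBZ = 146.0° ✓; |BZ| = 11.20 ✓; ∠(BZ, ZA) = 90.00° ✓; |ZA| = 14.70 ✓; ∠ZAN = 121.4° ✓; |AN| = 18.40 ✗.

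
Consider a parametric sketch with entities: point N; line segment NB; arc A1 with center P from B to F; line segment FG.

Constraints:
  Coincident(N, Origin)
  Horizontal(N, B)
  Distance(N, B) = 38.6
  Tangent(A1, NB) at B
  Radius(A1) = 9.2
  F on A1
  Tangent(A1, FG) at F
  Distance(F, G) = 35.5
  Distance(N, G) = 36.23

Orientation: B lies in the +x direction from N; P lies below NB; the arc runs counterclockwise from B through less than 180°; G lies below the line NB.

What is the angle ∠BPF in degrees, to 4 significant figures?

57.61°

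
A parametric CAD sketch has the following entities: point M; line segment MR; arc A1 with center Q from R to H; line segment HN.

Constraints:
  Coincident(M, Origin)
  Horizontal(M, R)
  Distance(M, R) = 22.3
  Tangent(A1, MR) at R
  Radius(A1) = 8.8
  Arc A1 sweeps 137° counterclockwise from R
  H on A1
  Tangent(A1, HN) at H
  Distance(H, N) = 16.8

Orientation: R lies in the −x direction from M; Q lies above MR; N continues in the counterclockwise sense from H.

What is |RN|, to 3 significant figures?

27.4

M is at the origin; MR is horizontal with |MR| = 22.3 and R on the −x side, so R = (-22.3, 0.00). Tangency of A1 to MR means the radius QR is perpendicular to MR, so Q = R + (0, 8.8) = (-22.3, 8.80). On A1, R sits at bearing -90° from Q; a 137° counterclockwise sweep puts H at bearing 47°, so H = Q + 8.8·(cos 47°, sin 47°) = (-16.3, 15.2). The tangent condition forces QH to be normal to HN, so HN runs along (−sin 47°, cos 47°); with |HN| = 16.8, N = (-28.6, 26.7). Then |RN| = |N − R| = 27.4.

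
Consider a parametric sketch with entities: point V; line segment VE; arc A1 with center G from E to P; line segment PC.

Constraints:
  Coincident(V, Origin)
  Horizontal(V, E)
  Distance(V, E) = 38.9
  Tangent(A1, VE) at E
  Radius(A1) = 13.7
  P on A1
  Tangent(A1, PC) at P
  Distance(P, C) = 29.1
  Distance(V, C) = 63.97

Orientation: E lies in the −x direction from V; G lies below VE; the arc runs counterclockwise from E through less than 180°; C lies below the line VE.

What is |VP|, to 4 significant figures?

54.89

Checks: V = (0.00, 0.00) ✓; |GP| = 13.70 ✓; ∠(GP, PC) = 90.00° ✓; |PC| = 29.10 ✓; |VC| = 63.97 ✓.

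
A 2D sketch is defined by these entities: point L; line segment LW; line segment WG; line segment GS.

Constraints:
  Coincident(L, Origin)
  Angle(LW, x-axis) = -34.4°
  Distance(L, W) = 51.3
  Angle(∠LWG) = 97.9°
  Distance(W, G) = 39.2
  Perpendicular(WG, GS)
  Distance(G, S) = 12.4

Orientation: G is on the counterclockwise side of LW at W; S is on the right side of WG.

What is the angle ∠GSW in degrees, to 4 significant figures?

72.45°

L is at the origin; LW runs at -34.4° with length 51.3, so W = 51.3·(cos -34.4°, sin -34.4°) = (42.33, -28.98). ∠LWG = 97.9°, so WG runs at -34.4° + (180° − 97.9°) = 47.70° from the x-axis; with |WG| = 39.2, G = W + 39.2·(cos 47.70°, sin 47.70°) = (68.71, 0.01073). WG is perpendicular to GS; with |GS| = 12.4 on the right of WG, S = G + 12.4·(0.7396, -0.6730) = (77.88, -8.335). Then cos ∠GSW = SG·SW / (|SG||SW|), giving 72.45°.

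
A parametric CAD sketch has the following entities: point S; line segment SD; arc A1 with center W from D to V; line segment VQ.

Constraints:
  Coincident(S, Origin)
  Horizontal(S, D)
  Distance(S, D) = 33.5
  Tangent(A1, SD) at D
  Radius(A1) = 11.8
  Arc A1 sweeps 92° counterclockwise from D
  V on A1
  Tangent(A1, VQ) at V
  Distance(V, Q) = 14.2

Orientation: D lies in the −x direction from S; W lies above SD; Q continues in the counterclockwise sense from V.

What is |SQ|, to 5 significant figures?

34.498

S is at the origin; S and D share the same y with |SD| = 33.5 and D on the −x side, so D = (-33.500, 0.0000). The tangent condition forces WD to be normal to SD, so W = D + (0, 11.8) = (-33.500, 11.800). On A1, D sits at bearing -90° from W; a 92° counterclockwise sweep puts V at bearing 2°, so V = W + 11.8·(cos 2°, sin 2°) = (-21.707, 12.212). A1 meets VQ tangentially, so WV is at right angles to VQ, so VQ runs along (−sin 2°, cos 2°); with |VQ| = 14.2, Q = (-22.203, 26.403). Then |SQ| = |Q − S| = 34.498.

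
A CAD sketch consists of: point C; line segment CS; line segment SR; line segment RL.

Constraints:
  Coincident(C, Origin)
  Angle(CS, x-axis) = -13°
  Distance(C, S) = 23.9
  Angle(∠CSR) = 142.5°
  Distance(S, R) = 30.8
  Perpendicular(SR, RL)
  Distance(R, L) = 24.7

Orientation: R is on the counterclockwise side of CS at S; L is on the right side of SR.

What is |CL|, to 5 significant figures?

63.377

∠CSR = 142.5°, so SR runs at -13.0° + (180° − 142.5°) = 24.500° from the x-axis; with |SR| = 30.8, R = S + 30.8·(cos 24.500°, sin 24.500°) = (51.314, 7.3962). SR is perpendicular to RL; with |RL| = 24.7 on the right of SR, L = R + 24.7·(0.41469, -0.90996) = (61.557, -15.080). Then |CL| = |L − C| = 63.377.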